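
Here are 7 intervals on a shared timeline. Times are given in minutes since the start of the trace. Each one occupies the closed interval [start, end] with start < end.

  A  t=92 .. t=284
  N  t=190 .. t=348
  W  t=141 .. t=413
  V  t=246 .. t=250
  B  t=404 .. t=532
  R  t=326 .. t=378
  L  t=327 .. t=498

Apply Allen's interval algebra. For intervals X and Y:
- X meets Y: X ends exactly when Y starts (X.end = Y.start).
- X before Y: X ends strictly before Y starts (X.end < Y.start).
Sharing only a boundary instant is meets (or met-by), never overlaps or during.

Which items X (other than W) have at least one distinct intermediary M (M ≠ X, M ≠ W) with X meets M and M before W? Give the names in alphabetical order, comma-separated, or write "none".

none

Target W = [t=141, t=413].
Intermediaries M with M before W: none.
Union: none.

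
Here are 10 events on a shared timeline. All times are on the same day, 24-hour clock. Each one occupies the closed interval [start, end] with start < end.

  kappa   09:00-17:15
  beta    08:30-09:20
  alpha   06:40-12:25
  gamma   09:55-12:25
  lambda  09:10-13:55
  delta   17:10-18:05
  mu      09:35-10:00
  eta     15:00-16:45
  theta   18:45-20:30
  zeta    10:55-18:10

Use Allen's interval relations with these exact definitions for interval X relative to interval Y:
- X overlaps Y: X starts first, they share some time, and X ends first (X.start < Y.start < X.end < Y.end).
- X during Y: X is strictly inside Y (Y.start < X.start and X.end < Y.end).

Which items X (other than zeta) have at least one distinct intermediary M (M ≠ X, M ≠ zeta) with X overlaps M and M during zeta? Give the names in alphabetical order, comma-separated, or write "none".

Target zeta = [10:55, 18:10].
Intermediaries M with M during zeta: delta, eta.
Via delta — items with X overlaps delta: kappa.
Via eta — items with X overlaps eta: none.
Union: kappa.

kappa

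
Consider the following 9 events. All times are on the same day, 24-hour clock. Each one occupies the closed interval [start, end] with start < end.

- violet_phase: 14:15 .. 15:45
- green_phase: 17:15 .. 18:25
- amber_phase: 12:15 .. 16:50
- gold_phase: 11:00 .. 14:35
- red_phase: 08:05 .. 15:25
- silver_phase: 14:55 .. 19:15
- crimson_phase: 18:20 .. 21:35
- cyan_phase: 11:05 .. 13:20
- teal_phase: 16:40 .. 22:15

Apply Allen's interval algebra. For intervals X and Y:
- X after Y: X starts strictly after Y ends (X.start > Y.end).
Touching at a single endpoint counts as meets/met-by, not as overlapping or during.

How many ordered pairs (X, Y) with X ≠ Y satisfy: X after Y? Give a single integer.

Checking all 72 ordered pairs for relation 'after'; matching pairs in alphabetical order:
(crimson_phase, amber_phase): crimson_phase after amber_phase ✓
(crimson_phase, cyan_phase): crimson_phase after cyan_phase ✓
(crimson_phase, gold_phase): crimson_phase after gold_phase ✓
(crimson_phase, red_phase): crimson_phase after red_phase ✓
(crimson_phase, violet_phase): crimson_phase after violet_phase ✓
(green_phase, amber_phase): green_phase after amber_phase ✓
(green_phase, cyan_phase): green_phase after cyan_phase ✓
(green_phase, gold_phase): green_phase after gold_phase ✓
(green_phase, red_phase): green_phase after red_phase ✓
(green_phase, violet_phase): green_phase after violet_phase ✓
(silver_phase, cyan_phase): silver_phase after cyan_phase ✓
(silver_phase, gold_phase): silver_phase after gold_phase ✓
(teal_phase, cyan_phase): teal_phase after cyan_phase ✓
(teal_phase, gold_phase): teal_phase after gold_phase ✓
(teal_phase, red_phase): teal_phase after red_phase ✓
(teal_phase, violet_phase): teal_phase after violet_phase ✓
(violet_phase, cyan_phase): violet_phase after cyan_phase ✓
Count: 17.

17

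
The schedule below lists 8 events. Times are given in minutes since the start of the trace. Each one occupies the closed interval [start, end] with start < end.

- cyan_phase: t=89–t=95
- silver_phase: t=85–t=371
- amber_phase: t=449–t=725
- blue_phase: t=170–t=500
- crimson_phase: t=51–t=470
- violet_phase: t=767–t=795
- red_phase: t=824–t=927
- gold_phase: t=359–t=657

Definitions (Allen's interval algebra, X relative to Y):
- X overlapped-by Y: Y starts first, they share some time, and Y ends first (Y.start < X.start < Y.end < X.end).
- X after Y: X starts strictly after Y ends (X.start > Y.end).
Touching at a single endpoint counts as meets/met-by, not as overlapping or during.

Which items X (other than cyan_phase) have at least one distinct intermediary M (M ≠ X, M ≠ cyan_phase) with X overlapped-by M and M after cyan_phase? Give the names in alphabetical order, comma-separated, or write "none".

Target cyan_phase = [t=89, t=95].
Intermediaries M with M after cyan_phase: amber_phase, blue_phase, gold_phase, red_phase, violet_phase.
Via amber_phase — items with X overlapped-by amber_phase: none.
Via blue_phase — items with X overlapped-by blue_phase: amber_phase, gold_phase.
Via gold_phase — items with X overlapped-by gold_phase: amber_phase.
Via red_phase — items with X overlapped-by red_phase: none.
Via violet_phase — items with X overlapped-by violet_phase: none.
Union: amber_phase, gold_phase.

amber_phase, gold_phase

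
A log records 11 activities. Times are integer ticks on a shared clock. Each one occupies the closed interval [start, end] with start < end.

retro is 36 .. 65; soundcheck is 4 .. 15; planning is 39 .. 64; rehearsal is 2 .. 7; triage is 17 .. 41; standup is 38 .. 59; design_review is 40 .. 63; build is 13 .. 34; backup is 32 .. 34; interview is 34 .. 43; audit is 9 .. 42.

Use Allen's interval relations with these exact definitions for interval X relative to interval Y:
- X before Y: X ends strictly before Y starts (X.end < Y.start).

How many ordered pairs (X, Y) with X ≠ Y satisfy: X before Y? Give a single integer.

Checking all 110 ordered pairs for relation 'before'; matching pairs in alphabetical order:
(backup, design_review): backup before design_review ✓
(backup, planning): backup before planning ✓
(backup, retro): backup before retro ✓
(backup, standup): backup before standup ✓
(build, design_review): build before design_review ✓
(build, planning): build before planning ✓
(build, retro): build before retro ✓
(build, standup): build before standup ✓
(rehearsal, audit): rehearsal before audit ✓
(rehearsal, backup): rehearsal before backup ✓
(rehearsal, build): rehearsal before build ✓
(rehearsal, design_review): rehearsal before design_review ✓
(rehearsal, interview): rehearsal before interview ✓
(rehearsal, planning): rehearsal before planning ✓
(rehearsal, retro): rehearsal before retro ✓
(rehearsal, standup): rehearsal before standup ✓
(rehearsal, triage): rehearsal before triage ✓
(soundcheck, backup): soundcheck before backup ✓
(soundcheck, design_review): soundcheck before design_review ✓
(soundcheck, interview): soundcheck before interview ✓
(soundcheck, planning): soundcheck before planning ✓
(soundcheck, retro): soundcheck before retro ✓
(soundcheck, standup): soundcheck before standup ✓
(soundcheck, triage): soundcheck before triage ✓
Count: 24.

24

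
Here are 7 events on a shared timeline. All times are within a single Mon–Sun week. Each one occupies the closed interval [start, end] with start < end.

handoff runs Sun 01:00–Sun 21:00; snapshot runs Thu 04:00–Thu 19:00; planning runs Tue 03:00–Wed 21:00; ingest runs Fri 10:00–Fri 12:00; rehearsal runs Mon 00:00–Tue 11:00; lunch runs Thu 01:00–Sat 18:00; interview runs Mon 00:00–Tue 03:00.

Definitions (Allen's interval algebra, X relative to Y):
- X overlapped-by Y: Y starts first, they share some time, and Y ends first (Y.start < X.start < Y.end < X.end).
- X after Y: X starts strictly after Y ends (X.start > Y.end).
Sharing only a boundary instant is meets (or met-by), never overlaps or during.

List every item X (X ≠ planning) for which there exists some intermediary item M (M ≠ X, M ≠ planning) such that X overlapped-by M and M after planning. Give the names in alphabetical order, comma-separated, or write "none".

none

Target planning = [Tue 03:00, Wed 21:00].
Intermediaries M with M after planning: handoff, ingest, lunch, snapshot.
Via handoff — items with X overlapped-by handoff: none.
Via ingest — items with X overlapped-by ingest: none.
Via lunch — items with X overlapped-by lunch: none.
Via snapshot — items with X overlapped-by snapshot: none.
Union: none.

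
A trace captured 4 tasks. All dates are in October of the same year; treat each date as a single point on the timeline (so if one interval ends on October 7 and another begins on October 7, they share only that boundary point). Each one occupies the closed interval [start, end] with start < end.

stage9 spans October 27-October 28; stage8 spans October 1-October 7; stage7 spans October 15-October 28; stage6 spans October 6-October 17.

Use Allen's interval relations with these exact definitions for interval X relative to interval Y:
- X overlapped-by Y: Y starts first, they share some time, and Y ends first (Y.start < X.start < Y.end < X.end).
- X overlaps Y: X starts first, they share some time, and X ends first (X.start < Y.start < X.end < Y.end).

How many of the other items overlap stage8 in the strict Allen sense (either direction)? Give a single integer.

Target stage8 = [October 1, October 7].
stage6 [October 6, October 17] → overlapped-by → counts.
stage7 [October 15, October 28] → after → no.
stage9 [October 27, October 28] → after → no.
Total: 1.

1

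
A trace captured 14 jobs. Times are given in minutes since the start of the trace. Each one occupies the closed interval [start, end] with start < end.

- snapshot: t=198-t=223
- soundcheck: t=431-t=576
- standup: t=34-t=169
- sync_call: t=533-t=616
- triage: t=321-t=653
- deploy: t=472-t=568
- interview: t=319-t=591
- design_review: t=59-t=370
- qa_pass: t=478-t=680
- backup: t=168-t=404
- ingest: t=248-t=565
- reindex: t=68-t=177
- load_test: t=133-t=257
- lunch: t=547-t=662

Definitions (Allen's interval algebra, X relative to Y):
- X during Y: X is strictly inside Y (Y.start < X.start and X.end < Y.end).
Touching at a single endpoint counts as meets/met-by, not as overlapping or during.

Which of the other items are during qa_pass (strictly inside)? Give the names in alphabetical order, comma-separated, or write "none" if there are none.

lunch, sync_call

Target qa_pass = [t=478, t=680].
backup [t=168, t=404] → before → no.
deploy [t=472, t=568] → overlaps → no.
design_review [t=59, t=370] → before → no.
ingest [t=248, t=565] → overlaps → no.
interview [t=319, t=591] → overlaps → no.
load_test [t=133, t=257] → before → no.
lunch [t=547, t=662] → during → yes.
reindex [t=68, t=177] → before → no.
snapshot [t=198, t=223] → before → no.
soundcheck [t=431, t=576] → overlaps → no.
standup [t=34, t=169] → before → no.
sync_call [t=533, t=616] → during → yes.
triage [t=321, t=653] → overlaps → no.
Result: lunch, sync_call.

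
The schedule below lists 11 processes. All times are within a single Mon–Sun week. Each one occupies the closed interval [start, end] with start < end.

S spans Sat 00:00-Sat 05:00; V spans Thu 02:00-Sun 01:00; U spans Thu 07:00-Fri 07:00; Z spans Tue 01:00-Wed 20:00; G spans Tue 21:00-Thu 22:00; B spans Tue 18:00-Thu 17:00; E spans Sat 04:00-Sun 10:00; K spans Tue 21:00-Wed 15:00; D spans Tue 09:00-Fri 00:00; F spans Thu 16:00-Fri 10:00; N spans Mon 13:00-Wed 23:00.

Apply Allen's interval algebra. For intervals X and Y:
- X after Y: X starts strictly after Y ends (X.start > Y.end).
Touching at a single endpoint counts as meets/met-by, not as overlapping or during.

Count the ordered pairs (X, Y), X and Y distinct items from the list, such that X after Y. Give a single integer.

Checking all 110 ordered pairs for relation 'after'; matching pairs in alphabetical order:
(E, B): E after B ✓
(E, D): E after D ✓
(E, F): E after F ✓
(E, G): E after G ✓
(E, K): E after K ✓
(E, N): E after N ✓
(E, U): E after U ✓
(E, Z): E after Z ✓
(F, K): F after K ✓
(F, N): F after N ✓
(F, Z): F after Z ✓
(S, B): S after B ✓
(S, D): S after D ✓
(S, F): S after F ✓
(S, G): S after G ✓
(S, K): S after K ✓
(S, N): S after N ✓
(S, U): S after U ✓
(S, Z): S after Z ✓
(U, K): U after K ✓
(U, N): U after N ✓
(U, Z): U after Z ✓
(V, K): V after K ✓
(V, N): V after N ✓
... plus 1 further pairs not listed.
Count: 25.

25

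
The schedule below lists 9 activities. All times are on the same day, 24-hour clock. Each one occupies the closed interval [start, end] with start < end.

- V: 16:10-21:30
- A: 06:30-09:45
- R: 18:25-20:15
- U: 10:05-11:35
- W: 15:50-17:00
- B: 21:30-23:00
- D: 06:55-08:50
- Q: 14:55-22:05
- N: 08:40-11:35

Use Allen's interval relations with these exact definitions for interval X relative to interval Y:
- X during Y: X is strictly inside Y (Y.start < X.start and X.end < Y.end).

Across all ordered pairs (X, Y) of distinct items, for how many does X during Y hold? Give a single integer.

Checking all 72 ordered pairs for relation 'during'; matching pairs in alphabetical order:
(D, A): D during A ✓
(R, Q): R during Q ✓
(R, V): R during V ✓
(V, Q): V during Q ✓
(W, Q): W during Q ✓
Count: 5.

5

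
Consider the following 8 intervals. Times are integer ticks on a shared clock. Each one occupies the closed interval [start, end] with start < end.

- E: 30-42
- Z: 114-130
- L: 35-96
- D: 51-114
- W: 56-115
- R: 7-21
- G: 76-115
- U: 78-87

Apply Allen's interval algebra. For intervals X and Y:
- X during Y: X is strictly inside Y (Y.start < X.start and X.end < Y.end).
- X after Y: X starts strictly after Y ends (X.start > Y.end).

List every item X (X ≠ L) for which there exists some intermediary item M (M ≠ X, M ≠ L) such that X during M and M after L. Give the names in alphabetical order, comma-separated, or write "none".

none

Target L = [35, 96].
Intermediaries M with M after L: Z.
Via Z — items with X during Z: none.
Union: none.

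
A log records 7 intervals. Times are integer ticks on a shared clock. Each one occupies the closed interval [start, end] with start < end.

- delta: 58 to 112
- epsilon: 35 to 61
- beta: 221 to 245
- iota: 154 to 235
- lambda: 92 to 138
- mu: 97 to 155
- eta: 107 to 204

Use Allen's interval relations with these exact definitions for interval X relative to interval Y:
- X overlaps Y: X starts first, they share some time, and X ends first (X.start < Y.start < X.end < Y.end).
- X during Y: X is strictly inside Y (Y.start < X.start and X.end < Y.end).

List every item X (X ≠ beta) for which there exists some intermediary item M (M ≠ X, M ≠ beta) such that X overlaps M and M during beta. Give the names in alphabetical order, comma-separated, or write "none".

none

Target beta = [221, 245].
Intermediaries M with M during beta: none.
Union: none.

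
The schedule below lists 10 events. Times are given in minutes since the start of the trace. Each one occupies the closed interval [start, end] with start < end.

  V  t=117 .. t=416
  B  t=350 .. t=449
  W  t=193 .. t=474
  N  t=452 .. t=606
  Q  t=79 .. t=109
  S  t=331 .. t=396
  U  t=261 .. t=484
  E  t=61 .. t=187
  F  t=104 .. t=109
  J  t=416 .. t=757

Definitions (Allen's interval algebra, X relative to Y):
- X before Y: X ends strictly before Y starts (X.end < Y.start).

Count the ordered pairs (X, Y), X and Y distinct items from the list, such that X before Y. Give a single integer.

Checking all 90 ordered pairs for relation 'before'; matching pairs in alphabetical order:
(B, N): B before N ✓
(E, B): E before B ✓
(E, J): E before J ✓
(E, N): E before N ✓
(E, S): E before S ✓
(E, U): E before U ✓
(E, W): E before W ✓
(F, B): F before B ✓
(F, J): F before J ✓
(F, N): F before N ✓
(F, S): F before S ✓
(F, U): F before U ✓
(F, V): F before V ✓
(F, W): F before W ✓
(Q, B): Q before B ✓
(Q, J): Q before J ✓
(Q, N): Q before N ✓
(Q, S): Q before S ✓
(Q, U): Q before U ✓
(Q, V): Q before V ✓
(Q, W): Q before W ✓
(S, J): S before J ✓
(S, N): S before N ✓
(V, N): V before N ✓
Count: 24.

24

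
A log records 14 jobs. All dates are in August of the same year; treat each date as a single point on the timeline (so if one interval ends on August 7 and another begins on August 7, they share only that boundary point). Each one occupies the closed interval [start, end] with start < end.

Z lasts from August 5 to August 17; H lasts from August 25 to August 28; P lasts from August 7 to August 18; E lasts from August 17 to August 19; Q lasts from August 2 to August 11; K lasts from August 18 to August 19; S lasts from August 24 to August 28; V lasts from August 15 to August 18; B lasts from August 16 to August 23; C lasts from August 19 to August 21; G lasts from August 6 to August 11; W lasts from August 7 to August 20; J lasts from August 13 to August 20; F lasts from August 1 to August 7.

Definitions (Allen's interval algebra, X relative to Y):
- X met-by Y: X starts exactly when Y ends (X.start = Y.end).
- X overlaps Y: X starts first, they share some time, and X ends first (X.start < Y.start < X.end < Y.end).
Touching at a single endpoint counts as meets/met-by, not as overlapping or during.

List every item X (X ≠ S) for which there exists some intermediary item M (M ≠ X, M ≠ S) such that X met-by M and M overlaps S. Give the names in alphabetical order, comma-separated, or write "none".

none

Target S = [August 24, August 28].
Intermediaries M with M overlaps S: none.
Union: none.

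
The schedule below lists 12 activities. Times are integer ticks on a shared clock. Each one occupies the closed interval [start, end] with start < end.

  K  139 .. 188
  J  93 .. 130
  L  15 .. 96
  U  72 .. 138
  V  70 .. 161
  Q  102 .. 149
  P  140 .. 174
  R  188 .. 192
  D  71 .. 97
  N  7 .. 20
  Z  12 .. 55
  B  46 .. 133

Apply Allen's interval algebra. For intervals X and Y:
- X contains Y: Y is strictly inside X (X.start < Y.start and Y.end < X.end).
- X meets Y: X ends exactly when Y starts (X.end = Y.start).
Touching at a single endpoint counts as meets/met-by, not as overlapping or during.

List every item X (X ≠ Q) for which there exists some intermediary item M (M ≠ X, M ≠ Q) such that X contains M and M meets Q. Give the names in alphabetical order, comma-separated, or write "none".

none

Target Q = [102, 149].
Intermediaries M with M meets Q: none.
Union: none.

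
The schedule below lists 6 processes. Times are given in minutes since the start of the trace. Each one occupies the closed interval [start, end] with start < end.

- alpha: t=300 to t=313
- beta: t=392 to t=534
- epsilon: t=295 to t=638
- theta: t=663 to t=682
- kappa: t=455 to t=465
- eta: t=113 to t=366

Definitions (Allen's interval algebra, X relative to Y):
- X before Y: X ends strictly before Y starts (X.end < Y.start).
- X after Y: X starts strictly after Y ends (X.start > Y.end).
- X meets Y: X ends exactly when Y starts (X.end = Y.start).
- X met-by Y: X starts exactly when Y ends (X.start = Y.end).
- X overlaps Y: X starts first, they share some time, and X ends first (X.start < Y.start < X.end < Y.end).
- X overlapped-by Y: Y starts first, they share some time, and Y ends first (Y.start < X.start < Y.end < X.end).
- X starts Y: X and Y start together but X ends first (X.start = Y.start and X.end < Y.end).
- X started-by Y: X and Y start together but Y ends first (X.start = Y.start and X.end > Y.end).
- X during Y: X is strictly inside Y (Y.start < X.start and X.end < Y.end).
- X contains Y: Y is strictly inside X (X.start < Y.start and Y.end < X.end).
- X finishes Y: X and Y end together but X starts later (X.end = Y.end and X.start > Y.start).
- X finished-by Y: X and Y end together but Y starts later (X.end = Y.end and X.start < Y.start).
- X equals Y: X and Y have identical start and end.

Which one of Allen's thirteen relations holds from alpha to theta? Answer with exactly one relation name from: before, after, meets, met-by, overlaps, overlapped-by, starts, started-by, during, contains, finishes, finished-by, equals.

alpha = [t=300, t=313]; theta = [t=663, t=682].
Compare endpoints: alpha.start < theta.start, alpha.start < theta.end, alpha.end < theta.start, alpha.end < theta.end.
That pattern is 'before'.

before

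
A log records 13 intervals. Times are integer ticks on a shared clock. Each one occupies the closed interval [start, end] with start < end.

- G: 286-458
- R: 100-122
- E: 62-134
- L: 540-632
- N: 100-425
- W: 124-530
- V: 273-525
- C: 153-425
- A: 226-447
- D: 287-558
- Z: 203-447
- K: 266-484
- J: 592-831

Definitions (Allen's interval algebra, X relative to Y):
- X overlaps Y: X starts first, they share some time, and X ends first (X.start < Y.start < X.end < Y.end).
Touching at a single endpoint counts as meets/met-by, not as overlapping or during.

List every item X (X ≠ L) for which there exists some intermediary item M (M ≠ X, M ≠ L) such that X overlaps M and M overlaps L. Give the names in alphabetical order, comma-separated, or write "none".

Target L = [540, 632].
Intermediaries M with M overlaps L: D.
Via D — items with X overlaps D: A, C, G, K, N, V, W, Z.
Union: A, C, G, K, N, V, W, Z.

A, C, G, K, N, V, W, Z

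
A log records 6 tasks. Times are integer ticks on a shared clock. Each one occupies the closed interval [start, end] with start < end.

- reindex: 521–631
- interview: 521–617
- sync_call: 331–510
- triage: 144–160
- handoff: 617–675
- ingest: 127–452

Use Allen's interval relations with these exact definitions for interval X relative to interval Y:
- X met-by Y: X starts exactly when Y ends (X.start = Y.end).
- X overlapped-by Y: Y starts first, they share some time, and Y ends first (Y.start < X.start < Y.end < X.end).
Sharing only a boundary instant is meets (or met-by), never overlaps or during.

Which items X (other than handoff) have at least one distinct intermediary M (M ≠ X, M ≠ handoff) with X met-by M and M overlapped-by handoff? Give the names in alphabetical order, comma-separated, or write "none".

none

Target handoff = [617, 675].
Intermediaries M with M overlapped-by handoff: none.
Union: none.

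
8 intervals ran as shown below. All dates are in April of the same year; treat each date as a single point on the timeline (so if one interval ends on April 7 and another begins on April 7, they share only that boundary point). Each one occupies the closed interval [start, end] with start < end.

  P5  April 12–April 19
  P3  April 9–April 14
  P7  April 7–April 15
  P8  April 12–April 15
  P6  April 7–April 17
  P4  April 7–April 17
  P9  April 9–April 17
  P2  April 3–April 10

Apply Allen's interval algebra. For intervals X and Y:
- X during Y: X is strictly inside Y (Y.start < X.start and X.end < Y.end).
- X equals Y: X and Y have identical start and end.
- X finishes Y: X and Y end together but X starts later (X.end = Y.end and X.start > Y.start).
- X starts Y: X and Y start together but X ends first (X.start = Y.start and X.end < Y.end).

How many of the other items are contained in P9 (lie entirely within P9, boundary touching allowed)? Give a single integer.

Target P9 = [April 9, April 17].
P2 [April 3, April 10] → overlaps → no.
P3 [April 9, April 14] → starts → counts.
P4 [April 7, April 17] → finished-by → no.
P5 [April 12, April 19] → overlapped-by → no.
P6 [April 7, April 17] → finished-by → no.
P7 [April 7, April 15] → overlaps → no.
P8 [April 12, April 15] → during → counts.
Total: 2.

2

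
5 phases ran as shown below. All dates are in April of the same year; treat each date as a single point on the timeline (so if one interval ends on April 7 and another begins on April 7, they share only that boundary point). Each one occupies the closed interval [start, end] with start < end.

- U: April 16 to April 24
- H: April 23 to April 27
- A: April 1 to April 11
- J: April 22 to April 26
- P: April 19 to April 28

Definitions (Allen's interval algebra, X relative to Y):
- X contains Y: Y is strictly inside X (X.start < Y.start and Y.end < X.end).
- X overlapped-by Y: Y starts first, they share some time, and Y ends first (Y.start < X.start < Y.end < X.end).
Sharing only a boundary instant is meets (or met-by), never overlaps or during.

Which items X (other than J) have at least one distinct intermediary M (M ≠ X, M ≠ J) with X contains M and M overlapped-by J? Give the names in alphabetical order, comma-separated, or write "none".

P

Target J = [April 22, April 26].
Intermediaries M with M overlapped-by J: H.
Via H — items with X contains H: P.
Union: P.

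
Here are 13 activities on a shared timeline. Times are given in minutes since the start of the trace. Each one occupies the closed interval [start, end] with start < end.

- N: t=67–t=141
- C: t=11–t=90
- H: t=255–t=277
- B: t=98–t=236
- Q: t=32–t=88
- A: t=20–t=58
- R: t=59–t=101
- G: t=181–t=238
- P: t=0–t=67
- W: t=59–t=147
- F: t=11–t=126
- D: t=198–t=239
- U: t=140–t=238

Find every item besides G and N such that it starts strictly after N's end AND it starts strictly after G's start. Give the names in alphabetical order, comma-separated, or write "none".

D, H

Conditions: its start is strictly after N's end (X.start > t=141) AND its start is strictly after G's start (X.start > t=181).
A: start t=20 > t=141? ✗; start t=20 > t=181? ✗ → no.
B: start t=98 > t=141? ✗; start t=98 > t=181? ✗ → no.
C: start t=11 > t=141? ✗; start t=11 > t=181? ✗ → no.
D: start t=198 > t=141? ✓; start t=198 > t=181? ✓ → yes.
F: start t=11 > t=141? ✗; start t=11 > t=181? ✗ → no.
H: start t=255 > t=141? ✓; start t=255 > t=181? ✓ → yes.
P: start t=0 > t=141? ✗; start t=0 > t=181? ✗ → no.
Q: start t=32 > t=141? ✗; start t=32 > t=181? ✗ → no.
R: start t=59 > t=141? ✗; start t=59 > t=181? ✗ → no.
U: start t=140 > t=141? ✗; start t=140 > t=181? ✗ → no.
W: start t=59 > t=141? ✗; start t=59 > t=181? ✗ → no.
Result: D, H.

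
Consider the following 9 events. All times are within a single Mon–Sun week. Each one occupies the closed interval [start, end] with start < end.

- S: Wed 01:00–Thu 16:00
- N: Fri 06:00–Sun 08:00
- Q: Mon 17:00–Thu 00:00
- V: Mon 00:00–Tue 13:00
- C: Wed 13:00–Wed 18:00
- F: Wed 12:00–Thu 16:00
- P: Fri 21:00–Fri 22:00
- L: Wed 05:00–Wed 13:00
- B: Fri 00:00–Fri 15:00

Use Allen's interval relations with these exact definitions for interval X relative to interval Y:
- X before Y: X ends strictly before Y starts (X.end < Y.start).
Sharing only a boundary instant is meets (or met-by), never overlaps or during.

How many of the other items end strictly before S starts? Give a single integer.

1

Target S = [Wed 01:00, Thu 16:00].
B [Fri 00:00, Fri 15:00] → after → no.
C [Wed 13:00, Wed 18:00] → during → no.
F [Wed 12:00, Thu 16:00] → finishes → no.
L [Wed 05:00, Wed 13:00] → during → no.
N [Fri 06:00, Sun 08:00] → after → no.
P [Fri 21:00, Fri 22:00] → after → no.
Q [Mon 17:00, Thu 00:00] → overlaps → no.
V [Mon 00:00, Tue 13:00] → before → counts.
Total: 1.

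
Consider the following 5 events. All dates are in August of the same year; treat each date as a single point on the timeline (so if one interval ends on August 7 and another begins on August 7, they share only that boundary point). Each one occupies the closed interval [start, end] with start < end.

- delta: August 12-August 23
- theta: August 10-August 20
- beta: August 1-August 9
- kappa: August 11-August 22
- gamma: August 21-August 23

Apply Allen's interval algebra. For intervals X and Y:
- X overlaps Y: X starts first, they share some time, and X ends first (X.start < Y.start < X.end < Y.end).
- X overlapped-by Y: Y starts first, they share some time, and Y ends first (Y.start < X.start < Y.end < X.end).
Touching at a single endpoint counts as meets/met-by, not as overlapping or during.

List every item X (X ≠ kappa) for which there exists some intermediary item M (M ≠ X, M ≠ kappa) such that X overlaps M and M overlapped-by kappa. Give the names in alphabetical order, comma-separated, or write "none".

Target kappa = [August 11, August 22].
Intermediaries M with M overlapped-by kappa: delta, gamma.
Via delta — items with X overlaps delta: theta.
Via gamma — items with X overlaps gamma: none.
Union: theta.

theta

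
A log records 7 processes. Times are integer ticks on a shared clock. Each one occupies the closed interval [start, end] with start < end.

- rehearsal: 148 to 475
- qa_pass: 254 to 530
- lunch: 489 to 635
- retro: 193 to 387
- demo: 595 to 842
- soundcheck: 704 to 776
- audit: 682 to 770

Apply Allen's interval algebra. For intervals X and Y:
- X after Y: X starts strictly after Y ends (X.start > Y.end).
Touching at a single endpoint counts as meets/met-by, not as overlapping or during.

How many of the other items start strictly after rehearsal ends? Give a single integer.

4

Target rehearsal = [148, 475].
audit [682, 770] → after → counts.
demo [595, 842] → after → counts.
lunch [489, 635] → after → counts.
qa_pass [254, 530] → overlapped-by → no.
retro [193, 387] → during → no.
soundcheck [704, 776] → after → counts.
Total: 4.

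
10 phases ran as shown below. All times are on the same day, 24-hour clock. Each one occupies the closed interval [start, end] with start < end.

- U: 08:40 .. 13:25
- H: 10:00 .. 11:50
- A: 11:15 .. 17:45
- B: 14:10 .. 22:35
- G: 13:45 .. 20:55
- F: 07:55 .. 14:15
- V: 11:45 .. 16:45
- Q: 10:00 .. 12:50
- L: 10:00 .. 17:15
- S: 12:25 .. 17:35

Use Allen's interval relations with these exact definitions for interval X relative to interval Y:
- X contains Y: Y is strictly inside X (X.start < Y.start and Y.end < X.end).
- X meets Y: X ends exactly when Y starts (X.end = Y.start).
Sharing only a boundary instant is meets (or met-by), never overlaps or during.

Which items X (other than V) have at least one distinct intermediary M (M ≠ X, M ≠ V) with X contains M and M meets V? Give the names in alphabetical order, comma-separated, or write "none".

Target V = [11:45, 16:45].
Intermediaries M with M meets V: none.
Union: none.

none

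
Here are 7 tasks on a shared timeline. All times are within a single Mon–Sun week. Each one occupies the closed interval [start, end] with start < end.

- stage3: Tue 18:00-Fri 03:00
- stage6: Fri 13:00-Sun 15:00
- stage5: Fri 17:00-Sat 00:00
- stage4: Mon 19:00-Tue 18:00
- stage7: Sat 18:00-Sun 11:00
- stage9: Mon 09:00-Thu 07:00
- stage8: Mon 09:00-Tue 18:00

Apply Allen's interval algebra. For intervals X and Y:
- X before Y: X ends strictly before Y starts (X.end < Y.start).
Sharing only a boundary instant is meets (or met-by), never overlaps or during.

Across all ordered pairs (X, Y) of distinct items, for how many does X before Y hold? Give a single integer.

Checking all 42 ordered pairs for relation 'before'; matching pairs in alphabetical order:
(stage3, stage5): stage3 before stage5 ✓
(stage3, stage6): stage3 before stage6 ✓
(stage3, stage7): stage3 before stage7 ✓
(stage4, stage5): stage4 before stage5 ✓
(stage4, stage6): stage4 before stage6 ✓
(stage4, stage7): stage4 before stage7 ✓
(stage5, stage7): stage5 before stage7 ✓
(stage8, stage5): stage8 before stage5 ✓
(stage8, stage6): stage8 before stage6 ✓
(stage8, stage7): stage8 before stage7 ✓
(stage9, stage5): stage9 before stage5 ✓
(stage9, stage6): stage9 before stage6 ✓
(stage9, stage7): stage9 before stage7 ✓
Count: 13.

13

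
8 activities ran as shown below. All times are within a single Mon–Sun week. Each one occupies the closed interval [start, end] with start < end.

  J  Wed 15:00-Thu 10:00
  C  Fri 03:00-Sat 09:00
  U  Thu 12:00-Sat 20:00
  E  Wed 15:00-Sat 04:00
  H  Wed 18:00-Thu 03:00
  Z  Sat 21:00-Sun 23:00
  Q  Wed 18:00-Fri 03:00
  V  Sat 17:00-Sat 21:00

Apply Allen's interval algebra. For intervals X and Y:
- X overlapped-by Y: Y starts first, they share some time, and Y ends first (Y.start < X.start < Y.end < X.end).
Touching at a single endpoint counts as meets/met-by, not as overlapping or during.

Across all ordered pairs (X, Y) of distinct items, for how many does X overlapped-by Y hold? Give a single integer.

5

Checking all 56 ordered pairs for relation 'overlapped-by'; matching pairs in alphabetical order:
(C, E): C overlapped-by E ✓
(Q, J): Q overlapped-by J ✓
(U, E): U overlapped-by E ✓
(U, Q): U overlapped-by Q ✓
(V, U): V overlapped-by U ✓
Count: 5.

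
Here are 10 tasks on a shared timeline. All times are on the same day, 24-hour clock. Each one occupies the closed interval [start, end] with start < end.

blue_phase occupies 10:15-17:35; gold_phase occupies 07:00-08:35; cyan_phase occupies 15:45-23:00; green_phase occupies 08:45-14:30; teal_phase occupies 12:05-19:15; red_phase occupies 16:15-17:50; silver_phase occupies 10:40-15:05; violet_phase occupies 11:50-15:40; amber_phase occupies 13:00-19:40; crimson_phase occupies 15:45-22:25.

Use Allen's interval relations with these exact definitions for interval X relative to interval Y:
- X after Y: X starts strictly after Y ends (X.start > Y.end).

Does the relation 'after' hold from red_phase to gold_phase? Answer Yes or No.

Yes

red_phase = [16:15, 17:50], gold_phase = [07:00, 08:35].
Actual relation of red_phase to gold_phase: after.
Asked whether 'after' holds → Yes.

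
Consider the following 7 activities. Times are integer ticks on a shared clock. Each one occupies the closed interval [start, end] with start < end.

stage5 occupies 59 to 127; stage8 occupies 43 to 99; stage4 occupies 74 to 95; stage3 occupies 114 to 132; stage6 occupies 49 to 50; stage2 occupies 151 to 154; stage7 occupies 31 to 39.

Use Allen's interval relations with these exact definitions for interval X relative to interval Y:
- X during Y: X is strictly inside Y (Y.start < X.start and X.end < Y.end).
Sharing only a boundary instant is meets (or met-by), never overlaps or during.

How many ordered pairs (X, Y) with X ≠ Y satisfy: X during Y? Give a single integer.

3

Checking all 42 ordered pairs for relation 'during'; matching pairs in alphabetical order:
(stage4, stage5): stage4 during stage5 ✓
(stage4, stage8): stage4 during stage8 ✓
(stage6, stage8): stage6 during stage8 ✓
Count: 3.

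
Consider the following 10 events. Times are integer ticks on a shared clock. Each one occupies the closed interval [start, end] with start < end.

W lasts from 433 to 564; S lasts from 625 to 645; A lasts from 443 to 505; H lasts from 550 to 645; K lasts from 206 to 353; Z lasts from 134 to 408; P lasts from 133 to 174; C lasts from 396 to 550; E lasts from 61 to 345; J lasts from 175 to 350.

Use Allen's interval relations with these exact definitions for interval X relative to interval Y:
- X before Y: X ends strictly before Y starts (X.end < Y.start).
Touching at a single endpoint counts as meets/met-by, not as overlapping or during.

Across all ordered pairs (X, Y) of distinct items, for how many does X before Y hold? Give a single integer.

Checking all 90 ordered pairs for relation 'before'; matching pairs in alphabetical order:
(A, H): A before H ✓
(A, S): A before S ✓
(C, S): C before S ✓
(E, A): E before A ✓
(E, C): E before C ✓
(E, H): E before H ✓
(E, S): E before S ✓
(E, W): E before W ✓
(J, A): J before A ✓
(J, C): J before C ✓
(J, H): J before H ✓
(J, S): J before S ✓
(J, W): J before W ✓
(K, A): K before A ✓
(K, C): K before C ✓
(K, H): K before H ✓
(K, S): K before S ✓
(K, W): K before W ✓
(P, A): P before A ✓
(P, C): P before C ✓
(P, H): P before H ✓
(P, J): P before J ✓
(P, K): P before K ✓
(P, S): P before S ✓
... plus 6 further pairs not listed.
Count: 30.

30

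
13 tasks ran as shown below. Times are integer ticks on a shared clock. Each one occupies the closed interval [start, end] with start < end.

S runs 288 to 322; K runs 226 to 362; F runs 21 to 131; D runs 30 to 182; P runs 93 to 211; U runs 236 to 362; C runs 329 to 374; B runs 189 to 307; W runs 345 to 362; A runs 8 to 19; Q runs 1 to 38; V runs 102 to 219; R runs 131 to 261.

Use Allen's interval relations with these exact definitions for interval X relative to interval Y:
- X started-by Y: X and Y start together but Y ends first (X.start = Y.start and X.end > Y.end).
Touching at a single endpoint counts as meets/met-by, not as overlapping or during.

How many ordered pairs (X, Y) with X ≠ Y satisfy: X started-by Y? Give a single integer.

Checking all 156 ordered pairs for relation 'started-by'; matching pairs in alphabetical order:
No pair satisfies it.
Count: 0.

0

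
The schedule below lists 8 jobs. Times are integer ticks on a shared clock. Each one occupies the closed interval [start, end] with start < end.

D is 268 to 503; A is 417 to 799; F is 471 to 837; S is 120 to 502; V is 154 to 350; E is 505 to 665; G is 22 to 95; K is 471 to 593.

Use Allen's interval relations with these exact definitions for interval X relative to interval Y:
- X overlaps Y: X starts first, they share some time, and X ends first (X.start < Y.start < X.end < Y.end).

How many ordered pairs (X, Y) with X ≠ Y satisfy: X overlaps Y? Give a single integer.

10

Checking all 56 ordered pairs for relation 'overlaps'; matching pairs in alphabetical order:
(A, F): A overlaps F ✓
(D, A): D overlaps A ✓
(D, F): D overlaps F ✓
(D, K): D overlaps K ✓
(K, E): K overlaps E ✓
(S, A): S overlaps A ✓
(S, D): S overlaps D ✓
(S, F): S overlaps F ✓
(S, K): S overlaps K ✓
(V, D): V overlaps D ✓
Count: 10.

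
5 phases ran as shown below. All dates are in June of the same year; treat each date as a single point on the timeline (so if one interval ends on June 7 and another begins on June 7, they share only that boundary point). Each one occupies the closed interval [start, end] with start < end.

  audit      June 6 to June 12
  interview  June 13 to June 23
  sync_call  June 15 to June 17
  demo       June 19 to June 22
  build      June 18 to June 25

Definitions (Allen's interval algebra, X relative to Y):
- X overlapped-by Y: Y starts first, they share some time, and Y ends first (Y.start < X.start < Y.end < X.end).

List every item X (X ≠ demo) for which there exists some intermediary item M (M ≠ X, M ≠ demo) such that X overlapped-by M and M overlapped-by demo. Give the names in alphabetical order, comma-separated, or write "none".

Target demo = [June 19, June 22].
Intermediaries M with M overlapped-by demo: none.
Union: none.

none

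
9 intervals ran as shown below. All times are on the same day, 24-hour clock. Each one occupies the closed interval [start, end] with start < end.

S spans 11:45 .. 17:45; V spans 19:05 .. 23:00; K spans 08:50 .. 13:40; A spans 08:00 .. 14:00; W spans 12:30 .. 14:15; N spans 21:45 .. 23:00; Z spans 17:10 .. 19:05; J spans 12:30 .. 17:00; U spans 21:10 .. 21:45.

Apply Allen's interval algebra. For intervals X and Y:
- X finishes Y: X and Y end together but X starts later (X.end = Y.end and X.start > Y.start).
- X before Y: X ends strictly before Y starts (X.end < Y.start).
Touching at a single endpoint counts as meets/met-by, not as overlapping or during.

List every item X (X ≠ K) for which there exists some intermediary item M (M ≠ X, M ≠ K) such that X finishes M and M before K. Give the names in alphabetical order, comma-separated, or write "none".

Target K = [08:50, 13:40].
Intermediaries M with M before K: none.
Union: none.

none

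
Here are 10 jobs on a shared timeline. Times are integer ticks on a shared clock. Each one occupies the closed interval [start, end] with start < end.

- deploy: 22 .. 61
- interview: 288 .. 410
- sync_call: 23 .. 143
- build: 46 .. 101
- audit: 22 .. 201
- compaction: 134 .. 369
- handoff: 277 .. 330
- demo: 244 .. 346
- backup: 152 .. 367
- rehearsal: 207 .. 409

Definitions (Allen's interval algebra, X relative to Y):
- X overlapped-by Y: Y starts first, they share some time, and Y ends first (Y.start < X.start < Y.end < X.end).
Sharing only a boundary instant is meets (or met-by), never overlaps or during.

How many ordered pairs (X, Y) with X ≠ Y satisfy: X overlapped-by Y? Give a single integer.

12

Checking all 90 ordered pairs for relation 'overlapped-by'; matching pairs in alphabetical order:
(backup, audit): backup overlapped-by audit ✓
(build, deploy): build overlapped-by deploy ✓
(compaction, audit): compaction overlapped-by audit ✓
(compaction, sync_call): compaction overlapped-by sync_call ✓
(interview, backup): interview overlapped-by backup ✓
(interview, compaction): interview overlapped-by compaction ✓
(interview, demo): interview overlapped-by demo ✓
(interview, handoff): interview overlapped-by handoff ✓
(interview, rehearsal): interview overlapped-by rehearsal ✓
(rehearsal, backup): rehearsal overlapped-by backup ✓
(rehearsal, compaction): rehearsal overlapped-by compaction ✓
(sync_call, deploy): sync_call overlapped-by deploy ✓
Count: 12.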